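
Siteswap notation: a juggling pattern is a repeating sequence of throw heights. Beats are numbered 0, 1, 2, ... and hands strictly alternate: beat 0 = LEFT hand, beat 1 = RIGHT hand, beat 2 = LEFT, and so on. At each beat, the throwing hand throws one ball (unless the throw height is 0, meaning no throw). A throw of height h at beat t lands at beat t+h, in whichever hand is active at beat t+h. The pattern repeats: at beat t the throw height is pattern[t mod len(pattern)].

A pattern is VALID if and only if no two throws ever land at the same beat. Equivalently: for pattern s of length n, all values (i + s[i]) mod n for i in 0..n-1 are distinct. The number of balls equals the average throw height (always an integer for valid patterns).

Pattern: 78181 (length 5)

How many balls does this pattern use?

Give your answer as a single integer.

Pattern = [7, 8, 1, 8, 1], length n = 5
  position 0: throw height = 7, running sum = 7
  position 1: throw height = 8, running sum = 15
  position 2: throw height = 1, running sum = 16
  position 3: throw height = 8, running sum = 24
  position 4: throw height = 1, running sum = 25
Total sum = 25; balls = sum / n = 25 / 5 = 5

Answer: 5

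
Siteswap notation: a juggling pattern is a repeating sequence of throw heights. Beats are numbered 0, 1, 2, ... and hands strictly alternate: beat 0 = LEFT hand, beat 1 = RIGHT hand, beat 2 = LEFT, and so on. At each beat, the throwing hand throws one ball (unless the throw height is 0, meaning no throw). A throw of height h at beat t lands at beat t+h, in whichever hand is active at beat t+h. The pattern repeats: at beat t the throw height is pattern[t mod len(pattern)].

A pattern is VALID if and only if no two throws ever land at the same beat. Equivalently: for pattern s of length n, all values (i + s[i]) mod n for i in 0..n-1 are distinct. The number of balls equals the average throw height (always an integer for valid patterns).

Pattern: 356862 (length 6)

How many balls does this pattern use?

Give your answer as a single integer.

Answer: 5

Derivation:
Pattern = [3, 5, 6, 8, 6, 2], length n = 6
  position 0: throw height = 3, running sum = 3
  position 1: throw height = 5, running sum = 8
  position 2: throw height = 6, running sum = 14
  position 3: throw height = 8, running sum = 22
  position 4: throw height = 6, running sum = 28
  position 5: throw height = 2, running sum = 30
Total sum = 30; balls = sum / n = 30 / 6 = 5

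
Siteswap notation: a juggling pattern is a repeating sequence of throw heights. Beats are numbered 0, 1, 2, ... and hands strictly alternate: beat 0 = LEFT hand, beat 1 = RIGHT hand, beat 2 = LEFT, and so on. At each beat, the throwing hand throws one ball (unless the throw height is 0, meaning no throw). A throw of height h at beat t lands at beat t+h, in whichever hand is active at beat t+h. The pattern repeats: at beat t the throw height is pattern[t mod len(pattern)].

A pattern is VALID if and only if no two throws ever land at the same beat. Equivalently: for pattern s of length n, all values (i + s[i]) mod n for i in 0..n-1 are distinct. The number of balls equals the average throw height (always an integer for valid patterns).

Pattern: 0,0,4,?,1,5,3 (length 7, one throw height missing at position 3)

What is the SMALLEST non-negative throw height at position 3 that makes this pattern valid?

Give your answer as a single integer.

Answer: 1

Derivation:
i=0: (0 + 0) mod 7 = 0
i=1: (1 + 0) mod 7 = 1
i=2: (2 + 4) mod 7 = 6
i=3: s[i]=? (unknown)
i=4: (4 + 1) mod 7 = 5
i=5: (5 + 5) mod 7 = 3
i=6: (6 + 3) mod 7 = 2
Known residues: [0, 1, 2, 3, 5, 6]; need a permutation of 0..6, so missing residue r = 4
Need (3 + s) mod 7 = 4; smallest s = (4 - 3) mod 7 = 1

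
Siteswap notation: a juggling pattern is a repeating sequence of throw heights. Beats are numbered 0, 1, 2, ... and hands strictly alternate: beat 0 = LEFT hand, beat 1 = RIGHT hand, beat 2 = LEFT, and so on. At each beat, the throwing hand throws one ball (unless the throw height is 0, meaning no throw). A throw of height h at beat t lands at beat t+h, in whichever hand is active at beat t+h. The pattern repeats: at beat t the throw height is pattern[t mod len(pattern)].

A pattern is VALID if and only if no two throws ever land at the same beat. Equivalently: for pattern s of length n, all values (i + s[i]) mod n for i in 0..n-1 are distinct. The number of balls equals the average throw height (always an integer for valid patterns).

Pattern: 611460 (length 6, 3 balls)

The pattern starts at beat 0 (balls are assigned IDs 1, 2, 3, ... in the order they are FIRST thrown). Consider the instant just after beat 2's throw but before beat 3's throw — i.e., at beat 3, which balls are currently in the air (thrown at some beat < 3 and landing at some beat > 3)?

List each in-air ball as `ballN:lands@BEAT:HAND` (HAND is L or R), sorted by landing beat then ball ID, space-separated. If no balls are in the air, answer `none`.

Answer: ball1:lands@6:L

Derivation:
Beat 0 (L): throw ball1 h=6 -> lands@6:L; in-air after throw: [b1@6:L]
Beat 1 (R): throw ball2 h=1 -> lands@2:L; in-air after throw: [b2@2:L b1@6:L]
Beat 2 (L): throw ball2 h=1 -> lands@3:R; in-air after throw: [b2@3:R b1@6:L]
Beat 3 (R): throw ball2 h=4 -> lands@7:R; in-air after throw: [b1@6:L b2@7:R]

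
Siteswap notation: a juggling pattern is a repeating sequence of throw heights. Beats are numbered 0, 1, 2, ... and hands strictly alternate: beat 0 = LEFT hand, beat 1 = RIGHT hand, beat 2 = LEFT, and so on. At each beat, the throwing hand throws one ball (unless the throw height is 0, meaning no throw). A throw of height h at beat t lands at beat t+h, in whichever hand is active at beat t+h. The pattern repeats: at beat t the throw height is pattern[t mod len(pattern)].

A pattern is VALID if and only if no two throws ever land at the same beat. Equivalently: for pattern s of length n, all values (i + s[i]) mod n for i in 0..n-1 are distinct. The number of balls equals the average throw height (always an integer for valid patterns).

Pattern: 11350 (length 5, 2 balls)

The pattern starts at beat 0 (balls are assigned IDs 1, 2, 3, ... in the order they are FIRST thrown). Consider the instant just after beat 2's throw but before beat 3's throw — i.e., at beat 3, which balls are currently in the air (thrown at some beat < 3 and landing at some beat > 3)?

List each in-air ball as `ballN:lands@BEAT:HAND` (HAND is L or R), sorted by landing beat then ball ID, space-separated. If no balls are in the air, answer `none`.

Beat 0 (L): throw ball1 h=1 -> lands@1:R; in-air after throw: [b1@1:R]
Beat 1 (R): throw ball1 h=1 -> lands@2:L; in-air after throw: [b1@2:L]
Beat 2 (L): throw ball1 h=3 -> lands@5:R; in-air after throw: [b1@5:R]
Beat 3 (R): throw ball2 h=5 -> lands@8:L; in-air after throw: [b1@5:R b2@8:L]

Answer: ball1:lands@5:R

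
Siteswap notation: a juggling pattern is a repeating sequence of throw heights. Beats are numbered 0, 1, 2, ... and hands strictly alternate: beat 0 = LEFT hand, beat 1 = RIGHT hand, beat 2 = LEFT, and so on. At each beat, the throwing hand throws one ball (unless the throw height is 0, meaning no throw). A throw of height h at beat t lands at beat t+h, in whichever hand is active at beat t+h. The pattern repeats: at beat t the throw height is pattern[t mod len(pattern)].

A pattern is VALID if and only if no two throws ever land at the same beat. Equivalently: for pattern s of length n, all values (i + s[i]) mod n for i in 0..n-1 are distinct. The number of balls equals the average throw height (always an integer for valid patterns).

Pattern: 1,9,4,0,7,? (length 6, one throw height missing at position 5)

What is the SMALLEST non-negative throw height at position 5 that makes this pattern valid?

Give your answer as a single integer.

i=0: (0 + 1) mod 6 = 1
i=1: (1 + 9) mod 6 = 4
i=2: (2 + 4) mod 6 = 0
i=3: (3 + 0) mod 6 = 3
i=4: (4 + 7) mod 6 = 5
i=5: s[i]=? (unknown)
Known residues: [0, 1, 3, 4, 5]; need a permutation of 0..5, so missing residue r = 2
Need (5 + s) mod 6 = 2; smallest s = (2 - 5) mod 6 = 3

Answer: 3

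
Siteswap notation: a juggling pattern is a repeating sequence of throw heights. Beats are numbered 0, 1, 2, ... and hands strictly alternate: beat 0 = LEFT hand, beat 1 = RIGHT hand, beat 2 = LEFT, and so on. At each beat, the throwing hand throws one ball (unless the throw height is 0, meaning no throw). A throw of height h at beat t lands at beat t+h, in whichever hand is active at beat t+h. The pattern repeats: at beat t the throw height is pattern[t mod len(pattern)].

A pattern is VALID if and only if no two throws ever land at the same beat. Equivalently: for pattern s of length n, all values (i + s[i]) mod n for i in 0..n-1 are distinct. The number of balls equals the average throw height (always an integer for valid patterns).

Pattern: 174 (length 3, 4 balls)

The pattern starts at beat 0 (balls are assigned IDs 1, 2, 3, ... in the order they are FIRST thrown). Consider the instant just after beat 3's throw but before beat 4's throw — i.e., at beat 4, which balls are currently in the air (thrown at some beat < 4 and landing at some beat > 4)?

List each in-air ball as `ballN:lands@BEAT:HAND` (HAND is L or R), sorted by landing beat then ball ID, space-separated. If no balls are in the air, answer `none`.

Beat 0 (L): throw ball1 h=1 -> lands@1:R; in-air after throw: [b1@1:R]
Beat 1 (R): throw ball1 h=7 -> lands@8:L; in-air after throw: [b1@8:L]
Beat 2 (L): throw ball2 h=4 -> lands@6:L; in-air after throw: [b2@6:L b1@8:L]
Beat 3 (R): throw ball3 h=1 -> lands@4:L; in-air after throw: [b3@4:L b2@6:L b1@8:L]
Beat 4 (L): throw ball3 h=7 -> lands@11:R; in-air after throw: [b2@6:L b1@8:L b3@11:R]

Answer: ball2:lands@6:L ball1:lands@8:L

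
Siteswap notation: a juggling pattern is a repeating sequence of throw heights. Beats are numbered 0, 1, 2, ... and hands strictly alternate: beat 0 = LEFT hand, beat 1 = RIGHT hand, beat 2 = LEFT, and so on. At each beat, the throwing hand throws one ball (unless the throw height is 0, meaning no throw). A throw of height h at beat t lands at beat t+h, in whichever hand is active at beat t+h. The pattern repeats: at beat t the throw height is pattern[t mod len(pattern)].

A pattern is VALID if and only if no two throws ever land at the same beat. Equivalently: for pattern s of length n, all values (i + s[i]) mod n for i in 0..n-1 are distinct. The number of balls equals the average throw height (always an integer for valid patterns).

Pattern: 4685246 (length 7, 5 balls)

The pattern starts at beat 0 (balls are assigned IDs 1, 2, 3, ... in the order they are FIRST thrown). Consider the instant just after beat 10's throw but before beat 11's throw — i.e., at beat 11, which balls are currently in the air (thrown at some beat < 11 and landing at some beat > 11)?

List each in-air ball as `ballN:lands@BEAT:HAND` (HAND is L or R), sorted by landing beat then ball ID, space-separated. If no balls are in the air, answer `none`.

Beat 0 (L): throw ball1 h=4 -> lands@4:L; in-air after throw: [b1@4:L]
Beat 1 (R): throw ball2 h=6 -> lands@7:R; in-air after throw: [b1@4:L b2@7:R]
Beat 2 (L): throw ball3 h=8 -> lands@10:L; in-air after throw: [b1@4:L b2@7:R b3@10:L]
Beat 3 (R): throw ball4 h=5 -> lands@8:L; in-air after throw: [b1@4:L b2@7:R b4@8:L b3@10:L]
Beat 4 (L): throw ball1 h=2 -> lands@6:L; in-air after throw: [b1@6:L b2@7:R b4@8:L b3@10:L]
Beat 5 (R): throw ball5 h=4 -> lands@9:R; in-air after throw: [b1@6:L b2@7:R b4@8:L b5@9:R b3@10:L]
Beat 6 (L): throw ball1 h=6 -> lands@12:L; in-air after throw: [b2@7:R b4@8:L b5@9:R b3@10:L b1@12:L]
Beat 7 (R): throw ball2 h=4 -> lands@11:R; in-air after throw: [b4@8:L b5@9:R b3@10:L b2@11:R b1@12:L]
Beat 8 (L): throw ball4 h=6 -> lands@14:L; in-air after throw: [b5@9:R b3@10:L b2@11:R b1@12:L b4@14:L]
Beat 9 (R): throw ball5 h=8 -> lands@17:R; in-air after throw: [b3@10:L b2@11:R b1@12:L b4@14:L b5@17:R]
Beat 10 (L): throw ball3 h=5 -> lands@15:R; in-air after throw: [b2@11:R b1@12:L b4@14:L b3@15:R b5@17:R]
Beat 11 (R): throw ball2 h=2 -> lands@13:R; in-air after throw: [b1@12:L b2@13:R b4@14:L b3@15:R b5@17:R]

Answer: ball1:lands@12:L ball4:lands@14:L ball3:lands@15:R ball5:lands@17:R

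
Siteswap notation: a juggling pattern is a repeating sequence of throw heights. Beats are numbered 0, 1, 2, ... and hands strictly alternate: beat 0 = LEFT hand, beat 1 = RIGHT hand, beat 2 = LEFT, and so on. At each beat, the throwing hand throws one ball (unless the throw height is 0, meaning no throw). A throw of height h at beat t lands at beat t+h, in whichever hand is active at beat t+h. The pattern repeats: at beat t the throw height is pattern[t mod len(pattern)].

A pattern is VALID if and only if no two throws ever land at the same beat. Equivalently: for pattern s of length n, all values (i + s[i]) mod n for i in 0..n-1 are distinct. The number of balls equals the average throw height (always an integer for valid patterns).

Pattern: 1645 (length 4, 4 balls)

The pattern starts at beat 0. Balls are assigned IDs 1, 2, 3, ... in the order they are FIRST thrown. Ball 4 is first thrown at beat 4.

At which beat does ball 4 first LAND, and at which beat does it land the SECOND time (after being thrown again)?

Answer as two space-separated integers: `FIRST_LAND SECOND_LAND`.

Answer: 5 11

Derivation:
Beat 0 (L): throw ball1 h=1 -> lands@1:R; in-air after throw: [b1@1:R]
Beat 1 (R): throw ball1 h=6 -> lands@7:R; in-air after throw: [b1@7:R]
Beat 2 (L): throw ball2 h=4 -> lands@6:L; in-air after throw: [b2@6:L b1@7:R]
Beat 3 (R): throw ball3 h=5 -> lands@8:L; in-air after throw: [b2@6:L b1@7:R b3@8:L]
Beat 4 (L): throw ball4 h=1 -> lands@5:R; in-air after throw: [b4@5:R b2@6:L b1@7:R b3@8:L]
Beat 5 (R): throw ball4 h=6 -> lands@11:R; in-air after throw: [b2@6:L b1@7:R b3@8:L b4@11:R]
Beat 6 (L): throw ball2 h=4 -> lands@10:L; in-air after throw: [b1@7:R b3@8:L b2@10:L b4@11:R]
Beat 7 (R): throw ball1 h=5 -> lands@12:L; in-air after throw: [b3@8:L b2@10:L b4@11:R b1@12:L]
Beat 8 (L): throw ball3 h=1 -> lands@9:R; in-air after throw: [b3@9:R b2@10:L b4@11:R b1@12:L]
Beat 9 (R): throw ball3 h=6 -> lands@15:R; in-air after throw: [b2@10:L b4@11:R b1@12:L b3@15:R]
Beat 10 (L): throw ball2 h=4 -> lands@14:L; in-air after throw: [b4@11:R b1@12:L b2@14:L b3@15:R]
Beat 11 (R): throw ball4 h=5 -> lands@16:L; in-air after throw: [b1@12:L b2@14:L b3@15:R b4@16:L]
Ball 4: thrown@4 h=1 -> first land @5; rethrown@5 h=6 -> second land @11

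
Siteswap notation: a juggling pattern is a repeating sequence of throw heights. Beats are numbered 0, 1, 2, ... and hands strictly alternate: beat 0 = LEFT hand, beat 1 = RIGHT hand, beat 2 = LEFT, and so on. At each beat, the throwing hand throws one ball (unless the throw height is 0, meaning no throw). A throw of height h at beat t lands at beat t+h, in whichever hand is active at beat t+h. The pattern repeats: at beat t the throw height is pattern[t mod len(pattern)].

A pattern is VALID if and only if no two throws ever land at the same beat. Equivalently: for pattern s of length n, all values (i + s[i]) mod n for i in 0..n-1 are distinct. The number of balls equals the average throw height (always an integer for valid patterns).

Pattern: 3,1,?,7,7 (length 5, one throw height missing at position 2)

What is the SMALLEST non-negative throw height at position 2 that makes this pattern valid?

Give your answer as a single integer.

i=0: (0 + 3) mod 5 = 3
i=1: (1 + 1) mod 5 = 2
i=2: s[i]=? (unknown)
i=3: (3 + 7) mod 5 = 0
i=4: (4 + 7) mod 5 = 1
Known residues: [0, 1, 2, 3]; need a permutation of 0..4, so missing residue r = 4
Need (2 + s) mod 5 = 4; smallest s = (4 - 2) mod 5 = 2

Answer: 2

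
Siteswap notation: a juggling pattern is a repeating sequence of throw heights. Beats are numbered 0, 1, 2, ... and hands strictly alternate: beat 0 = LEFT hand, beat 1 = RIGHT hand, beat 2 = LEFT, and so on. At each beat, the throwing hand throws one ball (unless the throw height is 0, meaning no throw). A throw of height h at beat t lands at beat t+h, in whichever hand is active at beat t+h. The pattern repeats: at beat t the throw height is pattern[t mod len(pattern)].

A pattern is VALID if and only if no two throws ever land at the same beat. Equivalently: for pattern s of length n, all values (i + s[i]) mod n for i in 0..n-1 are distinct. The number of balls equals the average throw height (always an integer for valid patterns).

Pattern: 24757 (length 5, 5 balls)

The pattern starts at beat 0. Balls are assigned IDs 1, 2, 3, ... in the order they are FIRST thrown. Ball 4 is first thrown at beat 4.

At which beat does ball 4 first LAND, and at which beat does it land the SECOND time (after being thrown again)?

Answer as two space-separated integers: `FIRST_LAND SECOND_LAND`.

Answer: 11 15

Derivation:
Beat 0 (L): throw ball1 h=2 -> lands@2:L; in-air after throw: [b1@2:L]
Beat 1 (R): throw ball2 h=4 -> lands@5:R; in-air after throw: [b1@2:L b2@5:R]
Beat 2 (L): throw ball1 h=7 -> lands@9:R; in-air after throw: [b2@5:R b1@9:R]
Beat 3 (R): throw ball3 h=5 -> lands@8:L; in-air after throw: [b2@5:R b3@8:L b1@9:R]
Beat 4 (L): throw ball4 h=7 -> lands@11:R; in-air after throw: [b2@5:R b3@8:L b1@9:R b4@11:R]
Beat 5 (R): throw ball2 h=2 -> lands@7:R; in-air after throw: [b2@7:R b3@8:L b1@9:R b4@11:R]
Beat 6 (L): throw ball5 h=4 -> lands@10:L; in-air after throw: [b2@7:R b3@8:L b1@9:R b5@10:L b4@11:R]
Beat 7 (R): throw ball2 h=7 -> lands@14:L; in-air after throw: [b3@8:L b1@9:R b5@10:L b4@11:R b2@14:L]
Beat 8 (L): throw ball3 h=5 -> lands@13:R; in-air after throw: [b1@9:R b5@10:L b4@11:R b3@13:R b2@14:L]
Beat 9 (R): throw ball1 h=7 -> lands@16:L; in-air after throw: [b5@10:L b4@11:R b3@13:R b2@14:L b1@16:L]
Beat 10 (L): throw ball5 h=2 -> lands@12:L; in-air after throw: [b4@11:R b5@12:L b3@13:R b2@14:L b1@16:L]
Beat 11 (R): throw ball4 h=4 -> lands@15:R; in-air after throw: [b5@12:L b3@13:R b2@14:L b4@15:R b1@16:L]
Beat 12 (L): throw ball5 h=7 -> lands@19:R; in-air after throw: [b3@13:R b2@14:L b4@15:R b1@16:L b5@19:R]
Beat 13 (R): throw ball3 h=5 -> lands@18:L; in-air after throw: [b2@14:L b4@15:R b1@16:L b3@18:L b5@19:R]
Beat 14 (L): throw ball2 h=7 -> lands@21:R; in-air after throw: [b4@15:R b1@16:L b3@18:L b5@19:R b2@21:R]
Beat 15 (R): throw ball4 h=2 -> lands@17:R; in-air after throw: [b1@16:L b4@17:R b3@18:L b5@19:R b2@21:R]
Ball 4: thrown@4 h=7 -> first land @11; rethrown@11 h=4 -> second land @15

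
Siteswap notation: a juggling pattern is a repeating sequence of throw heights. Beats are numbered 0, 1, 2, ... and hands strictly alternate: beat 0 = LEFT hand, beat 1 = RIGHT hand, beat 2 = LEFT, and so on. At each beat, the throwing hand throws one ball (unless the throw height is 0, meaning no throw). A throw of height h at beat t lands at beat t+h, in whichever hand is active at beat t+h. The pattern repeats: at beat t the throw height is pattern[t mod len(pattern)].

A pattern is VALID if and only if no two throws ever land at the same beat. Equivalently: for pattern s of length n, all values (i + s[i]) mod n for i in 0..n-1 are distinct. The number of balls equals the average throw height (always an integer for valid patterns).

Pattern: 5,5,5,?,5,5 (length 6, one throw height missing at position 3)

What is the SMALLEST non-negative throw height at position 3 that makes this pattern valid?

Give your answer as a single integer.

i=0: (0 + 5) mod 6 = 5
i=1: (1 + 5) mod 6 = 0
i=2: (2 + 5) mod 6 = 1
i=3: s[i]=? (unknown)
i=4: (4 + 5) mod 6 = 3
i=5: (5 + 5) mod 6 = 4
Known residues: [0, 1, 3, 4, 5]; need a permutation of 0..5, so missing residue r = 2
Need (3 + s) mod 6 = 2; smallest s = (2 - 3) mod 6 = 5

Answer: 5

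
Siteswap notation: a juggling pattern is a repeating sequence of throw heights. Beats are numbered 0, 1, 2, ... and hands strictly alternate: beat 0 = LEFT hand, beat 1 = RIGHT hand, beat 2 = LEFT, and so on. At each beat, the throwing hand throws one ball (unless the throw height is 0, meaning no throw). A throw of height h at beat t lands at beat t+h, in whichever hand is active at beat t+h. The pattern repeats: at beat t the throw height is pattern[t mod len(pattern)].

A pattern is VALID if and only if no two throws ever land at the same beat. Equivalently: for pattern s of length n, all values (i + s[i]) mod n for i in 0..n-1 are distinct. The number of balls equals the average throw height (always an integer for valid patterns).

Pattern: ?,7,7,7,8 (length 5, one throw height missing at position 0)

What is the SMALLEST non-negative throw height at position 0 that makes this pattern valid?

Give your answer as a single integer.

i=0: s[i]=? (unknown)
i=1: (1 + 7) mod 5 = 3
i=2: (2 + 7) mod 5 = 4
i=3: (3 + 7) mod 5 = 0
i=4: (4 + 8) mod 5 = 2
Known residues: [0, 2, 3, 4]; need a permutation of 0..4, so missing residue r = 1
Need (0 + s) mod 5 = 1; smallest s = (1 - 0) mod 5 = 1

Answer: 1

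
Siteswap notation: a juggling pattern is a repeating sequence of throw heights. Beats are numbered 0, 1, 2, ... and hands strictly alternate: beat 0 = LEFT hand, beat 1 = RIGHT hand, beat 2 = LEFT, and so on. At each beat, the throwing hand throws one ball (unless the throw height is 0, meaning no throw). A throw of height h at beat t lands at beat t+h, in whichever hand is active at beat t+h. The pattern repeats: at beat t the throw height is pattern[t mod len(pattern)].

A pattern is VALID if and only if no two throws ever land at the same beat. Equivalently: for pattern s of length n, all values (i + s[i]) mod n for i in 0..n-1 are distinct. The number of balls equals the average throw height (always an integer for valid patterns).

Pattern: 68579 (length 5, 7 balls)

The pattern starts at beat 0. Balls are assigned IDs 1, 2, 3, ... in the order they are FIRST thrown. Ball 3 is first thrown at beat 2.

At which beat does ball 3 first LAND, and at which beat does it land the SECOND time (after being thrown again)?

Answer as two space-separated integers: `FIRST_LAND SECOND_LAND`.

Beat 0 (L): throw ball1 h=6 -> lands@6:L; in-air after throw: [b1@6:L]
Beat 1 (R): throw ball2 h=8 -> lands@9:R; in-air after throw: [b1@6:L b2@9:R]
Beat 2 (L): throw ball3 h=5 -> lands@7:R; in-air after throw: [b1@6:L b3@7:R b2@9:R]
Beat 3 (R): throw ball4 h=7 -> lands@10:L; in-air after throw: [b1@6:L b3@7:R b2@9:R b4@10:L]
Beat 4 (L): throw ball5 h=9 -> lands@13:R; in-air after throw: [b1@6:L b3@7:R b2@9:R b4@10:L b5@13:R]
Beat 5 (R): throw ball6 h=6 -> lands@11:R; in-air after throw: [b1@6:L b3@7:R b2@9:R b4@10:L b6@11:R b5@13:R]
Beat 6 (L): throw ball1 h=8 -> lands@14:L; in-air after throw: [b3@7:R b2@9:R b4@10:L b6@11:R b5@13:R b1@14:L]
Beat 7 (R): throw ball3 h=5 -> lands@12:L; in-air after throw: [b2@9:R b4@10:L b6@11:R b3@12:L b5@13:R b1@14:L]
Beat 8 (L): throw ball7 h=7 -> lands@15:R; in-air after throw: [b2@9:R b4@10:L b6@11:R b3@12:L b5@13:R b1@14:L b7@15:R]
Beat 9 (R): throw ball2 h=9 -> lands@18:L; in-air after throw: [b4@10:L b6@11:R b3@12:L b5@13:R b1@14:L b7@15:R b2@18:L]
Beat 10 (L): throw ball4 h=6 -> lands@16:L; in-air after throw: [b6@11:R b3@12:L b5@13:R b1@14:L b7@15:R b4@16:L b2@18:L]
Beat 11 (R): throw ball6 h=8 -> lands@19:R; in-air after throw: [b3@12:L b5@13:R b1@14:L b7@15:R b4@16:L b2@18:L b6@19:R]
Beat 12 (L): throw ball3 h=5 -> lands@17:R; in-air after throw: [b5@13:R b1@14:L b7@15:R b4@16:L b3@17:R b2@18:L b6@19:R]
Ball 3: thrown@2 h=5 -> first land @7; rethrown@7 h=5 -> second land @12

Answer: 7 12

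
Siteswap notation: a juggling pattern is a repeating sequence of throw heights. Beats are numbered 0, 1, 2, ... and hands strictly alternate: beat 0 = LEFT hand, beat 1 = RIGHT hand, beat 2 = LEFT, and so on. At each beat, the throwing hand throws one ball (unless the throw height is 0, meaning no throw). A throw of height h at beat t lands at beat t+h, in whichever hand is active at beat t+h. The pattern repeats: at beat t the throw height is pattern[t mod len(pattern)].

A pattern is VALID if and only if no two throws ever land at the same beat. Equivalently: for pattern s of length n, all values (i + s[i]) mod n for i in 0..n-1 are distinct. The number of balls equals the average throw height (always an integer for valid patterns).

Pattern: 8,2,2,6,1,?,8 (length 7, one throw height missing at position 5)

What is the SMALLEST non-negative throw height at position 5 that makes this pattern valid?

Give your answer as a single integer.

Answer: 1

Derivation:
i=0: (0 + 8) mod 7 = 1
i=1: (1 + 2) mod 7 = 3
i=2: (2 + 2) mod 7 = 4
i=3: (3 + 6) mod 7 = 2
i=4: (4 + 1) mod 7 = 5
i=5: s[i]=? (unknown)
i=6: (6 + 8) mod 7 = 0
Known residues: [0, 1, 2, 3, 4, 5]; need a permutation of 0..6, so missing residue r = 6
Need (5 + s) mod 7 = 6; smallest s = (6 - 5) mod 7 = 1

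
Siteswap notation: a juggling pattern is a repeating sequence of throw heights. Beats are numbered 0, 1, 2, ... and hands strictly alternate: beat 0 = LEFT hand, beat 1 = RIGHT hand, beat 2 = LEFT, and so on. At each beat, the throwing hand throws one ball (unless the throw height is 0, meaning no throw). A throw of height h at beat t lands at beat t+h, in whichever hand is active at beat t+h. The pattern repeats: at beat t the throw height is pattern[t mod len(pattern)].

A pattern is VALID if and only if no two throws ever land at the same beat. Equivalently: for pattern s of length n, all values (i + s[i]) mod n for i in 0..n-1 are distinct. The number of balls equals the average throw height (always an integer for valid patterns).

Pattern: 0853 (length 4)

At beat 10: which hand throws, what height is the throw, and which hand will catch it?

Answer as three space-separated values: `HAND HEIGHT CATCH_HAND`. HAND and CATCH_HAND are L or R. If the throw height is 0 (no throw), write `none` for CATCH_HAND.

Beat 10: 10 mod 2 = 0, so hand = L
Throw height = pattern[10 mod 4] = pattern[2] = 5
Lands at beat 10+5=15, 15 mod 2 = 1, so catch hand = R

Answer: L 5 R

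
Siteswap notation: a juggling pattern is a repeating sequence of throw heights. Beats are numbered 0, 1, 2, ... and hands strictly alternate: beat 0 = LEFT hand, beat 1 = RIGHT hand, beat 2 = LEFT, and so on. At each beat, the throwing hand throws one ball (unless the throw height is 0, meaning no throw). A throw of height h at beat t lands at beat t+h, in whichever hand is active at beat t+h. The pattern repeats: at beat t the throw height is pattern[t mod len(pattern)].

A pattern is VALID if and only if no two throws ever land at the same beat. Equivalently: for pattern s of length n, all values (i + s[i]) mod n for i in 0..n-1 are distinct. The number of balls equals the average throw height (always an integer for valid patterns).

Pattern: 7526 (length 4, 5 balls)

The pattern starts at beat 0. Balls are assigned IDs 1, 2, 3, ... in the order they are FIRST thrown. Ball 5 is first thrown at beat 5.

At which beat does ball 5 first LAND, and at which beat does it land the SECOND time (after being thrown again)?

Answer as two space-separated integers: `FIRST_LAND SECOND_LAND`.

Answer: 10 12

Derivation:
Beat 0 (L): throw ball1 h=7 -> lands@7:R; in-air after throw: [b1@7:R]
Beat 1 (R): throw ball2 h=5 -> lands@6:L; in-air after throw: [b2@6:L b1@7:R]
Beat 2 (L): throw ball3 h=2 -> lands@4:L; in-air after throw: [b3@4:L b2@6:L b1@7:R]
Beat 3 (R): throw ball4 h=6 -> lands@9:R; in-air after throw: [b3@4:L b2@6:L b1@7:R b4@9:R]
Beat 4 (L): throw ball3 h=7 -> lands@11:R; in-air after throw: [b2@6:L b1@7:R b4@9:R b3@11:R]
Beat 5 (R): throw ball5 h=5 -> lands@10:L; in-air after throw: [b2@6:L b1@7:R b4@9:R b5@10:L b3@11:R]
Beat 6 (L): throw ball2 h=2 -> lands@8:L; in-air after throw: [b1@7:R b2@8:L b4@9:R b5@10:L b3@11:R]
Beat 7 (R): throw ball1 h=6 -> lands@13:R; in-air after throw: [b2@8:L b4@9:R b5@10:L b3@11:R b1@13:R]
Beat 8 (L): throw ball2 h=7 -> lands@15:R; in-air after throw: [b4@9:R b5@10:L b3@11:R b1@13:R b2@15:R]
Beat 9 (R): throw ball4 h=5 -> lands@14:L; in-air after throw: [b5@10:L b3@11:R b1@13:R b4@14:L b2@15:R]
Beat 10 (L): throw ball5 h=2 -> lands@12:L; in-air after throw: [b3@11:R b5@12:L b1@13:R b4@14:L b2@15:R]
Beat 11 (R): throw ball3 h=6 -> lands@17:R; in-air after throw: [b5@12:L b1@13:R b4@14:L b2@15:R b3@17:R]
Beat 12 (L): throw ball5 h=7 -> lands@19:R; in-air after throw: [b1@13:R b4@14:L b2@15:R b3@17:R b5@19:R]
Ball 5: thrown@5 h=5 -> first land @10; rethrown@10 h=2 -> second land @12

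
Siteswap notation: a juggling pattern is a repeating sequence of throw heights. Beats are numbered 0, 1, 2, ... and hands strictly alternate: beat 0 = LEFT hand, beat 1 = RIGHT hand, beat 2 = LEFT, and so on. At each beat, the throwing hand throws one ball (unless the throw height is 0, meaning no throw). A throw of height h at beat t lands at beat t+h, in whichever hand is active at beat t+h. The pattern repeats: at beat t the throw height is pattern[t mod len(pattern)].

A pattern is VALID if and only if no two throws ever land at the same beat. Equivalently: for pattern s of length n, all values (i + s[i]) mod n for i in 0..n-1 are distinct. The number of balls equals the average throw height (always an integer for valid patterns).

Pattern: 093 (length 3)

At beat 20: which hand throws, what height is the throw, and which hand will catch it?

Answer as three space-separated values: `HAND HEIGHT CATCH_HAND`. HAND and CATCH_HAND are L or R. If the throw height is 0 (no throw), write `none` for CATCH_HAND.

Answer: L 3 R

Derivation:
Beat 20: 20 mod 2 = 0, so hand = L
Throw height = pattern[20 mod 3] = pattern[2] = 3
Lands at beat 20+3=23, 23 mod 2 = 1, so catch hand = R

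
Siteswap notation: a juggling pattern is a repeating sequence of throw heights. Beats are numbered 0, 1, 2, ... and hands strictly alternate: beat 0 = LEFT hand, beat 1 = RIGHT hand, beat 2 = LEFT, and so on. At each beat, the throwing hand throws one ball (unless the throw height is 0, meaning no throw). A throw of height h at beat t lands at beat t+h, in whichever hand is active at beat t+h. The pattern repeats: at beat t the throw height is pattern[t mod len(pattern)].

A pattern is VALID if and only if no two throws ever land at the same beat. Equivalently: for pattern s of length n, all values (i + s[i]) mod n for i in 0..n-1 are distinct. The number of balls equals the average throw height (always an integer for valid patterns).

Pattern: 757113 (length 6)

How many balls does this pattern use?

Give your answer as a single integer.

Pattern = [7, 5, 7, 1, 1, 3], length n = 6
  position 0: throw height = 7, running sum = 7
  position 1: throw height = 5, running sum = 12
  position 2: throw height = 7, running sum = 19
  position 3: throw height = 1, running sum = 20
  position 4: throw height = 1, running sum = 21
  position 5: throw height = 3, running sum = 24
Total sum = 24; balls = sum / n = 24 / 6 = 4

Answer: 4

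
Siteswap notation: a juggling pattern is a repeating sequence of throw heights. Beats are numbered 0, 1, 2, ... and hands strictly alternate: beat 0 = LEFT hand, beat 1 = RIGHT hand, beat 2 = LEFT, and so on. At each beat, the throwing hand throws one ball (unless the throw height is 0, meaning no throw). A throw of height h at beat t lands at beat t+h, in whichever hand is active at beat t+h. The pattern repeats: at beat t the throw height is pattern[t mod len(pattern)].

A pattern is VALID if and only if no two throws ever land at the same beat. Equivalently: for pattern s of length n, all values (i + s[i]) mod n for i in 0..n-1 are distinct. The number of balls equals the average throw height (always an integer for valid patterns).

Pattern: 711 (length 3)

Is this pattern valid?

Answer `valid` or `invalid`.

i=0: (i + s[i]) mod n = (0 + 7) mod 3 = 1
i=1: (i + s[i]) mod n = (1 + 1) mod 3 = 2
i=2: (i + s[i]) mod n = (2 + 1) mod 3 = 0
Residues: [1, 2, 0], distinct: True

Answer: valid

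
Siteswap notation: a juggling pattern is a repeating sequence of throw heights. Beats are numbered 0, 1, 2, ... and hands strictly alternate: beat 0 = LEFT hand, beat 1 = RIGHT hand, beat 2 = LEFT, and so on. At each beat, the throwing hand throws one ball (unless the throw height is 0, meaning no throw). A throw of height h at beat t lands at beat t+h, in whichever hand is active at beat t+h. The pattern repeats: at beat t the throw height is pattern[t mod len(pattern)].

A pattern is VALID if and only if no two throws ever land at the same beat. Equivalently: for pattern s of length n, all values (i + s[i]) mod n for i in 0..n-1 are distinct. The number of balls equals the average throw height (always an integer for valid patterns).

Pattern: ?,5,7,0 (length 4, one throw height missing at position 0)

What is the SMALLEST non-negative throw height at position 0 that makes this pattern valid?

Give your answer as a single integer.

i=0: s[i]=? (unknown)
i=1: (1 + 5) mod 4 = 2
i=2: (2 + 7) mod 4 = 1
i=3: (3 + 0) mod 4 = 3
Known residues: [1, 2, 3]; need a permutation of 0..3, so missing residue r = 0
Need (0 + s) mod 4 = 0; smallest s = (0 - 0) mod 4 = 0

Answer: 0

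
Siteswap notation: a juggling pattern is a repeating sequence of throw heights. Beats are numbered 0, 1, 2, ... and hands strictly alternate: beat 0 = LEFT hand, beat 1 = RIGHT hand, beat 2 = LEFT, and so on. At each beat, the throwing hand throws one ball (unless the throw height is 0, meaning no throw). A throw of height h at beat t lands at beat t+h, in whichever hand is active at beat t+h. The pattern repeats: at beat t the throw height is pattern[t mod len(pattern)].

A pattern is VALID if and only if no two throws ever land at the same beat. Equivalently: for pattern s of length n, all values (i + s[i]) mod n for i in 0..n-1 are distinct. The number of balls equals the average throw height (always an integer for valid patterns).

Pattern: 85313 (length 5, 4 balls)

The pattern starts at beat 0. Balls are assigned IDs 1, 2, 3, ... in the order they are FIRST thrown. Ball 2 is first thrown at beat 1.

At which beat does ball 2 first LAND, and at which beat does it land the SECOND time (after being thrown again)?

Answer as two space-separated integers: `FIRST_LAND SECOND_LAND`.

Beat 0 (L): throw ball1 h=8 -> lands@8:L; in-air after throw: [b1@8:L]
Beat 1 (R): throw ball2 h=5 -> lands@6:L; in-air after throw: [b2@6:L b1@8:L]
Beat 2 (L): throw ball3 h=3 -> lands@5:R; in-air after throw: [b3@5:R b2@6:L b1@8:L]
Beat 3 (R): throw ball4 h=1 -> lands@4:L; in-air after throw: [b4@4:L b3@5:R b2@6:L b1@8:L]
Beat 4 (L): throw ball4 h=3 -> lands@7:R; in-air after throw: [b3@5:R b2@6:L b4@7:R b1@8:L]
Beat 5 (R): throw ball3 h=8 -> lands@13:R; in-air after throw: [b2@6:L b4@7:R b1@8:L b3@13:R]
Beat 6 (L): throw ball2 h=5 -> lands@11:R; in-air after throw: [b4@7:R b1@8:L b2@11:R b3@13:R]
Beat 7 (R): throw ball4 h=3 -> lands@10:L; in-air after throw: [b1@8:L b4@10:L b2@11:R b3@13:R]
Beat 8 (L): throw ball1 h=1 -> lands@9:R; in-air after throw: [b1@9:R b4@10:L b2@11:R b3@13:R]
Beat 9 (R): throw ball1 h=3 -> lands@12:L; in-air after throw: [b4@10:L b2@11:R b1@12:L b3@13:R]
Beat 10 (L): throw ball4 h=8 -> lands@18:L; in-air after throw: [b2@11:R b1@12:L b3@13:R b4@18:L]
Beat 11 (R): throw ball2 h=5 -> lands@16:L; in-air after throw: [b1@12:L b3@13:R b2@16:L b4@18:L]
Ball 2: thrown@1 h=5 -> first land @6; rethrown@6 h=5 -> second land @11

Answer: 6 11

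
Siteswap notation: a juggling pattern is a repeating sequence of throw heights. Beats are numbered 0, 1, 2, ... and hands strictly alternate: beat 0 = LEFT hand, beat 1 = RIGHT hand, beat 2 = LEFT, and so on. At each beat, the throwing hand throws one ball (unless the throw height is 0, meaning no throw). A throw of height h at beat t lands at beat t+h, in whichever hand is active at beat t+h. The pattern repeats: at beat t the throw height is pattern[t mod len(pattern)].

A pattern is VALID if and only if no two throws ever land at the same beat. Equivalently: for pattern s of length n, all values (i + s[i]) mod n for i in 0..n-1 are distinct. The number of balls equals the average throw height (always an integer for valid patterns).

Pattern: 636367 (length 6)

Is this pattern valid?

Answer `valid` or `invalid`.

Answer: invalid

Derivation:
i=0: (i + s[i]) mod n = (0 + 6) mod 6 = 0
i=1: (i + s[i]) mod n = (1 + 3) mod 6 = 4
i=2: (i + s[i]) mod n = (2 + 6) mod 6 = 2
i=3: (i + s[i]) mod n = (3 + 3) mod 6 = 0
i=4: (i + s[i]) mod n = (4 + 6) mod 6 = 4
i=5: (i + s[i]) mod n = (5 + 7) mod 6 = 0
Residues: [0, 4, 2, 0, 4, 0], distinct: False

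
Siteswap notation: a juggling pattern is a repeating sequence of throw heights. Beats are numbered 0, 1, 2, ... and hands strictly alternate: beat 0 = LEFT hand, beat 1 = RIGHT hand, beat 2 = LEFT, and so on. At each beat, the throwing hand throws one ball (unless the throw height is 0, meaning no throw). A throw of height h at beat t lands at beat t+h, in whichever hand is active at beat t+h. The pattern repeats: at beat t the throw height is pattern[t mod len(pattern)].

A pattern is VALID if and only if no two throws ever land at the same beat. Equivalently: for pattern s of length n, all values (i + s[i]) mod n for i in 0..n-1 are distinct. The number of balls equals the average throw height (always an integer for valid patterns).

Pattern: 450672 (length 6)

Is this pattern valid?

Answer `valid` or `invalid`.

Answer: valid

Derivation:
i=0: (i + s[i]) mod n = (0 + 4) mod 6 = 4
i=1: (i + s[i]) mod n = (1 + 5) mod 6 = 0
i=2: (i + s[i]) mod n = (2 + 0) mod 6 = 2
i=3: (i + s[i]) mod n = (3 + 6) mod 6 = 3
i=4: (i + s[i]) mod n = (4 + 7) mod 6 = 5
i=5: (i + s[i]) mod n = (5 + 2) mod 6 = 1
Residues: [4, 0, 2, 3, 5, 1], distinct: True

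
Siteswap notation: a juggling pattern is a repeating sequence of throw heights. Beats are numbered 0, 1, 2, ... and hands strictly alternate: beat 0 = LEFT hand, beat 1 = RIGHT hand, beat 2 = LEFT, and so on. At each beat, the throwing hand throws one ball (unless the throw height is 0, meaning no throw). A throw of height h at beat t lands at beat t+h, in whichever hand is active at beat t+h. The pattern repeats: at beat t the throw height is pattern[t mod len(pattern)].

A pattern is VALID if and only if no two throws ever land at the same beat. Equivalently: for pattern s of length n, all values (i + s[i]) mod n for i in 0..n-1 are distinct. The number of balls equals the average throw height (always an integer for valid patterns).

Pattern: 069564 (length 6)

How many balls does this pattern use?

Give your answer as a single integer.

Answer: 5

Derivation:
Pattern = [0, 6, 9, 5, 6, 4], length n = 6
  position 0: throw height = 0, running sum = 0
  position 1: throw height = 6, running sum = 6
  position 2: throw height = 9, running sum = 15
  position 3: throw height = 5, running sum = 20
  position 4: throw height = 6, running sum = 26
  position 5: throw height = 4, running sum = 30
Total sum = 30; balls = sum / n = 30 / 6 = 5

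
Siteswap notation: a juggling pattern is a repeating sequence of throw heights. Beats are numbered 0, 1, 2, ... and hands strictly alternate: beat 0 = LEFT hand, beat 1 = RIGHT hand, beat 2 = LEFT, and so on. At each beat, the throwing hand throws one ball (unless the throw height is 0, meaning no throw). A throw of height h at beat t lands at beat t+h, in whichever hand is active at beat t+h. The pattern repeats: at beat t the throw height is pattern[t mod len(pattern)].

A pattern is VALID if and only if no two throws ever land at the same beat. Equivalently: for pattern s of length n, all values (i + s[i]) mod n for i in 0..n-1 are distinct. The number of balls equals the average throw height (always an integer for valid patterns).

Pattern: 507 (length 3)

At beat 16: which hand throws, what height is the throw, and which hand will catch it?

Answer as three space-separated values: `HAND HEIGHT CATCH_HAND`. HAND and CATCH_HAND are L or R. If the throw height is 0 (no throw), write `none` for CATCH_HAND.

Answer: L 0 none

Derivation:
Beat 16: 16 mod 2 = 0, so hand = L
Throw height = pattern[16 mod 3] = pattern[1] = 0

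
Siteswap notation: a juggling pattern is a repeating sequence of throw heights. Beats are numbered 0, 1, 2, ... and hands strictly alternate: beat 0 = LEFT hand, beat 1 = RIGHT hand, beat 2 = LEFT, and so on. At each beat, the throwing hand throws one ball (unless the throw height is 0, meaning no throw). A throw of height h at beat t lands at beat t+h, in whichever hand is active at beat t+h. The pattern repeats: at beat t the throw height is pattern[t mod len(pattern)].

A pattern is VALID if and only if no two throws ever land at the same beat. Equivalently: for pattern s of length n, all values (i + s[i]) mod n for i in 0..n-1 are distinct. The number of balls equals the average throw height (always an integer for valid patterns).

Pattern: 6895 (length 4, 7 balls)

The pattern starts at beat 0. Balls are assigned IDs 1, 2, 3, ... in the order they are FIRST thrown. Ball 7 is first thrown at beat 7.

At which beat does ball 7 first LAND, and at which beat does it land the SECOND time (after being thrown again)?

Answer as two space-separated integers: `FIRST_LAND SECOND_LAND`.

Beat 0 (L): throw ball1 h=6 -> lands@6:L; in-air after throw: [b1@6:L]
Beat 1 (R): throw ball2 h=8 -> lands@9:R; in-air after throw: [b1@6:L b2@9:R]
Beat 2 (L): throw ball3 h=9 -> lands@11:R; in-air after throw: [b1@6:L b2@9:R b3@11:R]
Beat 3 (R): throw ball4 h=5 -> lands@8:L; in-air after throw: [b1@6:L b4@8:L b2@9:R b3@11:R]
Beat 4 (L): throw ball5 h=6 -> lands@10:L; in-air after throw: [b1@6:L b4@8:L b2@9:R b5@10:L b3@11:R]
Beat 5 (R): throw ball6 h=8 -> lands@13:R; in-air after throw: [b1@6:L b4@8:L b2@9:R b5@10:L b3@11:R b6@13:R]
Beat 6 (L): throw ball1 h=9 -> lands@15:R; in-air after throw: [b4@8:L b2@9:R b5@10:L b3@11:R b6@13:R b1@15:R]
Beat 7 (R): throw ball7 h=5 -> lands@12:L; in-air after throw: [b4@8:L b2@9:R b5@10:L b3@11:R b7@12:L b6@13:R b1@15:R]
Beat 8 (L): throw ball4 h=6 -> lands@14:L; in-air after throw: [b2@9:R b5@10:L b3@11:R b7@12:L b6@13:R b4@14:L b1@15:R]
Beat 9 (R): throw ball2 h=8 -> lands@17:R; in-air after throw: [b5@10:L b3@11:R b7@12:L b6@13:R b4@14:L b1@15:R b2@17:R]
Beat 10 (L): throw ball5 h=9 -> lands@19:R; in-air after throw: [b3@11:R b7@12:L b6@13:R b4@14:L b1@15:R b2@17:R b5@19:R]
Beat 11 (R): throw ball3 h=5 -> lands@16:L; in-air after throw: [b7@12:L b6@13:R b4@14:L b1@15:R b3@16:L b2@17:R b5@19:R]
Beat 12 (L): throw ball7 h=6 -> lands@18:L; in-air after throw: [b6@13:R b4@14:L b1@15:R b3@16:L b2@17:R b7@18:L b5@19:R]
Beat 13 (R): throw ball6 h=8 -> lands@21:R; in-air after throw: [b4@14:L b1@15:R b3@16:L b2@17:R b7@18:L b5@19:R b6@21:R]
Ball 7: thrown@7 h=5 -> first land @12; rethrown@12 h=6 -> second land @18

Answer: 12 18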